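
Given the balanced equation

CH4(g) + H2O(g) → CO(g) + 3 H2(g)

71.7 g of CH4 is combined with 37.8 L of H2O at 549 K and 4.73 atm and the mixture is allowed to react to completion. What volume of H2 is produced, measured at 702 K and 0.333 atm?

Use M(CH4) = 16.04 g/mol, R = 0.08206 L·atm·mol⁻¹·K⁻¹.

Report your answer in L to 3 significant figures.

2060 L

n(CH4) = 71.7 / 16.04 = 4.470 mol
n(H2O) = PV/RT = (4.73 × 37.8) / (0.08206 × 549) = 3.969 mol
For 4.470 mol CH4, stoichiometry requires (1/1) × 4.470 = 4.470 mol H2O; 3.969 mol is available, so H2O is limiting.
n(H2) = (3/1) × 3.969 = 11.91 mol
V(H2) = nRT/P = 11.91 × 0.08206 × 702 / 0.333 = 2060 L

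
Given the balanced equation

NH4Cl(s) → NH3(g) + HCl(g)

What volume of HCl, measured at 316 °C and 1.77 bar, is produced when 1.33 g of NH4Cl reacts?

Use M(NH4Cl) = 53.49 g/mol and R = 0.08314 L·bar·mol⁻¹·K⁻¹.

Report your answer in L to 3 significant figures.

n(NH4Cl) = 1.330 / 53.49 = 0.02486 mol
n(HCl) = (1/1) × 0.02486 = 0.02486 mol
V = nRT/P = 0.02486 × 0.08314 × 589.15 / 1.77 = 0.6880 L

0.688 L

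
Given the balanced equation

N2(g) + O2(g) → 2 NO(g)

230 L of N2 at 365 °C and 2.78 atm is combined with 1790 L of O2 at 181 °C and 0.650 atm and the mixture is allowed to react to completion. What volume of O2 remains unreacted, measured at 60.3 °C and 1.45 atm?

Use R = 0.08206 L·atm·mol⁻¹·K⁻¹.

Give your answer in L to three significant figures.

359 L

n(N2) = PV/RT = (2.78 × 230) / (0.08206 × 638.15) = 12.21 mol
n(O2) = PV/RT = (0.650 × 1790) / (0.08206 × 454.15) = 31.22 mol
For 12.21 mol N2, stoichiometry requires (1/1) × 12.21 = 12.21 mol O2; 31.22 mol is available, so N2 is limiting.
n(O2) consumed = (1/1) × 12.21 = 12.21 mol; remaining = 31.22 − 12.21 = 19.01 mol
V(O2) = nRT/P = 19.01 × 0.08206 × 333.45 / 1.45 = 358.7 L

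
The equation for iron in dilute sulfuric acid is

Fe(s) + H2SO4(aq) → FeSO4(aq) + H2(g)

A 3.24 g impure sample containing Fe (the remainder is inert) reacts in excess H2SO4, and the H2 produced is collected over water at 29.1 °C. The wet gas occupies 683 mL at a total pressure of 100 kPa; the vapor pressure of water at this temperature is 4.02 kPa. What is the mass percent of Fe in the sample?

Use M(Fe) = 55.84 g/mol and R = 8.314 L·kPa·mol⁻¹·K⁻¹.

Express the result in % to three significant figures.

45.0 %

P(H2) = 100 − 4.02 = 95.98 kPa
n(H2) = PV/RT = (95.98 × 0.6830) / (8.314 × 302.25) = 0.02609 mol
n(Fe) = (1/1) × 0.02609 = 0.02609 mol
m(Fe) = 0.02609 × 55.84 = 1.457 g
%Fe = 1.457 / 3.24 × 100 = 44.97%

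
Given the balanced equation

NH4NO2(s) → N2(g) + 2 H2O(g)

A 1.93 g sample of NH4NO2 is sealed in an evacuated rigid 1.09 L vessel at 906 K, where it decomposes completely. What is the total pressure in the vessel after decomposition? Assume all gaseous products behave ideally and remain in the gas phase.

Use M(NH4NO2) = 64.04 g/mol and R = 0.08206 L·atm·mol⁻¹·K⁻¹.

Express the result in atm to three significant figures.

n(NH4NO2) = 1.93 / 64.04 = 0.03014 mol
n(gas produced) = (3/1) × 0.03014 = 0.09042 mol
P = nRT/V = 0.09042 × 0.08206 × 906 / 1.09 = 6.167 atm

6.17 atm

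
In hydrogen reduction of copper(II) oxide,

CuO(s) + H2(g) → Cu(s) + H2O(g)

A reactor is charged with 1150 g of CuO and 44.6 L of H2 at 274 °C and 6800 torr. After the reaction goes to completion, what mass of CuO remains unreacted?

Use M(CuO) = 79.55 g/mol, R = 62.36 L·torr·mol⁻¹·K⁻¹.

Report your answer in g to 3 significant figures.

443 g

n(CuO) = 1150 / 79.55 = 14.46 mol
n(H2) = PV/RT = (6800 × 44.6) / (62.36 × 547.15) = 8.889 mol
For 14.46 mol CuO, stoichiometry requires (1/1) × 14.46 = 14.46 mol H2; 8.889 mol is available, so H2 is limiting.
n(CuO) consumed = (1/1) × 8.889 = 8.889 mol; remaining = 14.46 − 8.889 = 5.571 mol
m(CuO) = 5.571 × 79.55 = 443.2 g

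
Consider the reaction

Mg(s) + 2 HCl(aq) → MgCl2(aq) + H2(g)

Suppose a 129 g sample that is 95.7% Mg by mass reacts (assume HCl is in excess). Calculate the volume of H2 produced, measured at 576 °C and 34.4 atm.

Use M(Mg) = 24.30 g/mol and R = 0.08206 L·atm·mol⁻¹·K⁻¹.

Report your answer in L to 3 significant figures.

mass of Mg = 129 × 95.7/100 = 123.5 g
n(Mg) = 123.5 / 24.30 = 5.082 mol
n(H2) = (1/1) × 5.082 = 5.082 mol
V = nRT/P = 5.082 × 0.08206 × 849.15 / 34.4 = 10.29 L

10.3 L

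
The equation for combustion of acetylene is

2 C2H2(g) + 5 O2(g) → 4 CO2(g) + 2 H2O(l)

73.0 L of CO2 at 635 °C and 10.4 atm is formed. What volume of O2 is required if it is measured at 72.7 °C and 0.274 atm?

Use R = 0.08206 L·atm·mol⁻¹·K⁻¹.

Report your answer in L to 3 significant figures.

n(CO2) = PV/RT = (10.4 × 73.0) / (0.08206 × 908.15) = 10.19 mol
n(O2) = (5/4) × 10.19 = 12.74 mol
V = nRT/P = 12.74 × 0.08206 × 345.85 / 0.274 = 1320 L

1320 L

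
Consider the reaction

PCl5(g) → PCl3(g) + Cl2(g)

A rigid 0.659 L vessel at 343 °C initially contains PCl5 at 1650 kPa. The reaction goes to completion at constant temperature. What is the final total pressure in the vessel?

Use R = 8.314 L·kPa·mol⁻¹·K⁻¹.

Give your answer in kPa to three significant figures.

3300 kPa

Rigid vessel, constant T ⇒ P scales with total gas moles (1 → 2).
P_final = (2/1) × 1650 = 3300 kPa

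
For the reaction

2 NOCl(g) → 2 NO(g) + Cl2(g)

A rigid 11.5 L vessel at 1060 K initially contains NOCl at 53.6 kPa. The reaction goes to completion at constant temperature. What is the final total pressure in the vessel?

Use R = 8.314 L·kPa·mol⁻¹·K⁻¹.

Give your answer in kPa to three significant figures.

At constant T and V, P ∝ n(gas): 2 mol gas → 3 mol gas.
P_final = (3/2) × 53.6 = 80.40 kPa

80.4 kPa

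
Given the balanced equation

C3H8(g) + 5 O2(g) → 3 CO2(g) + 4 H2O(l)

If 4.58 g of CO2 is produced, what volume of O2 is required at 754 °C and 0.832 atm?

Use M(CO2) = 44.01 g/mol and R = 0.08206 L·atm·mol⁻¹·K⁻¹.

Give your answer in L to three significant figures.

17.6 L

n(CO2) = 4.580 / 44.01 = 0.1041 mol
n(O2) = (5/3) × 0.1041 = 0.1735 mol
V = nRT/P = 0.1735 × 0.08206 × 1027.15 / 0.832 = 17.58 L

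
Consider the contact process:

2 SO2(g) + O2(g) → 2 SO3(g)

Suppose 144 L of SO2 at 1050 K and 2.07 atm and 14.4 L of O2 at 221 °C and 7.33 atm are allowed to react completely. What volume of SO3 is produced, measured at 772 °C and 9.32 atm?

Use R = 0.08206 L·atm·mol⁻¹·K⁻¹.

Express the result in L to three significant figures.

31.8 L

n(SO2) = PV/RT = (2.07 × 144) / (0.08206 × 1050) = 3.459 mol
n(O2) = PV/RT = (7.33 × 14.4) / (0.08206 × 494.15) = 2.603 mol
For 3.459 mol SO2, stoichiometry requires (1/2) × 3.459 = 1.730 mol O2; 2.603 mol is available, so SO2 is limiting.
n(SO3) = (2/2) × 3.459 = 3.459 mol
V(SO3) = nRT/P = 3.459 × 0.08206 × 1045.15 / 9.32 = 31.83 L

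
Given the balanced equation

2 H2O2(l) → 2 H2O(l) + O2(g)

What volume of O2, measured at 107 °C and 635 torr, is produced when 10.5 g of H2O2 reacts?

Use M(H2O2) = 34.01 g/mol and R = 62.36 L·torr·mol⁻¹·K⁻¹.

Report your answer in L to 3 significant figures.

n(H2O2) = 10.50 / 34.01 = 0.3087 mol
n(O2) = (1/2) × 0.3087 = 0.1543 mol
V = nRT/P = 0.1543 × 62.36 × 380.15 / 635 = 5.760 L

5.76 L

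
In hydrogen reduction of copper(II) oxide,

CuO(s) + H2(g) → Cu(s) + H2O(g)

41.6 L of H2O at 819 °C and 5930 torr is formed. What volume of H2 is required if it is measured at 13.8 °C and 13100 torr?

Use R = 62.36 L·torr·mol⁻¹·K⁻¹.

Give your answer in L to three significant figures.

n(H2O) = PV/RT = (5930 × 41.6) / (62.36 × 1092.15) = 3.622 mol
n(H2) = (1/1) × 3.622 = 3.622 mol
V = nRT/P = 3.622 × 62.36 × 286.95 / 13100 = 4.948 L

4.95 L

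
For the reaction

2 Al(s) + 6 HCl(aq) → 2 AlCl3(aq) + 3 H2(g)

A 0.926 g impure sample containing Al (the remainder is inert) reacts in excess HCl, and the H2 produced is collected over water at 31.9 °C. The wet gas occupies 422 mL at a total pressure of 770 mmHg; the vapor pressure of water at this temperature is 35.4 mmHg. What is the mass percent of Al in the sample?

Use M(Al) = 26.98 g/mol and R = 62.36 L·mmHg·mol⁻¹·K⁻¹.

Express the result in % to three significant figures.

31.7 %

P(H2) = 770 − 35.4 = 734.6 mmHg
n(H2) = PV/RT = (734.6 × 0.4220) / (62.36 × 305.05) = 0.01630 mol
n(Al) = (2/3) × 0.01630 = 0.01087 mol
m(Al) = 0.01087 × 26.98 = 0.2933 g
%Al = 0.2933 / 0.926 × 100 = 31.67%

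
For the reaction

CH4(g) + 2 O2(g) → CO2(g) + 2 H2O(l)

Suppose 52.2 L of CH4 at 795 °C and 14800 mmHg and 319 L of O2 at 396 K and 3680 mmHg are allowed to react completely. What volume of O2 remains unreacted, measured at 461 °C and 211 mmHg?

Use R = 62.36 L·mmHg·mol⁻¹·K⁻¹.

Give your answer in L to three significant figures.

5280 L

n(CH4) = PV/RT = (14800 × 52.2) / (62.36 × 1068.15) = 11.60 mol
n(O2) = PV/RT = (3680 × 319) / (62.36 × 396) = 47.54 mol
For 11.60 mol CH4, stoichiometry requires (2/1) × 11.60 = 23.20 mol O2; 47.54 mol is available, so CH4 is limiting.
n(O2) consumed = (2/1) × 11.60 = 23.20 mol; remaining = 47.54 − 23.20 = 24.34 mol
V(O2) = nRT/P = 24.34 × 62.36 × 734.15 / 211 = 5281 L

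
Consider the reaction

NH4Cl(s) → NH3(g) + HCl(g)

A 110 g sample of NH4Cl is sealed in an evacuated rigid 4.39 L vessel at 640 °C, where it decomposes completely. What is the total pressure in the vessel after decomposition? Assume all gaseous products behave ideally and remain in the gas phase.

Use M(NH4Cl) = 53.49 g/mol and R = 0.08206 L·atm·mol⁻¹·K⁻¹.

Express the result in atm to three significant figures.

n(NH4Cl) = 110 / 53.49 = 2.056 mol
n(gas produced) = (2/1) × 2.056 = 4.112 mol
P = nRT/V = 4.112 × 0.08206 × 913.15 / 4.39 = 70.19 atm

70.2 atm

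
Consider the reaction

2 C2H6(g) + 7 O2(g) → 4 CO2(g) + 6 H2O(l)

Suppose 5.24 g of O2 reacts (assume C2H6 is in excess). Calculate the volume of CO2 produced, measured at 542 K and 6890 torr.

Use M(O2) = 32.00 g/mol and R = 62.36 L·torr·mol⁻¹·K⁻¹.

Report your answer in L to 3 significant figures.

0.459 L

n(O2) = 5.240 / 32.00 = 0.1638 mol
n(CO2) = (4/7) × 0.1638 = 0.09360 mol
V = nRT/P = 0.09360 × 62.36 × 542 / 6890 = 0.4592 L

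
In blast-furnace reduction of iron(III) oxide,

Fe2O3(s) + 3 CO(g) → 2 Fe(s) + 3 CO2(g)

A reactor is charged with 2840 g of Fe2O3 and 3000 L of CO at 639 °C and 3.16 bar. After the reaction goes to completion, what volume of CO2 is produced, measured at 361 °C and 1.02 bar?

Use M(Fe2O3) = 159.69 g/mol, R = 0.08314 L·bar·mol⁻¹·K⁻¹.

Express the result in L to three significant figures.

2760 L

n(Fe2O3) = 2840 / 159.69 = 17.78 mol
n(CO) = PV/RT = (3.16 × 3000) / (0.08314 × 912.15) = 125.0 mol
For 17.78 mol Fe2O3, stoichiometry requires (3/1) × 17.78 = 53.34 mol CO; 125.0 mol is available, so Fe2O3 is limiting.
n(CO2) = (3/1) × 17.78 = 53.34 mol
V(CO2) = nRT/P = 53.34 × 0.08314 × 634.15 / 1.02 = 2757 L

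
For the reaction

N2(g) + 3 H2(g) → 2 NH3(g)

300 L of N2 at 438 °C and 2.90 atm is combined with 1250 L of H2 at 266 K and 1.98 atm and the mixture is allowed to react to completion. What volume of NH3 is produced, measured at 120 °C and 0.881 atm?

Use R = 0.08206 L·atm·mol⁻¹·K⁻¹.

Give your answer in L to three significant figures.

n(N2) = PV/RT = (2.90 × 300) / (0.08206 × 711.15) = 14.91 mol
n(H2) = PV/RT = (1.98 × 1250) / (0.08206 × 266) = 113.4 mol
For 14.91 mol N2, stoichiometry requires (3/1) × 14.91 = 44.73 mol H2; 113.4 mol is available, so N2 is limiting.
n(NH3) = (2/1) × 14.91 = 29.82 mol
V(NH3) = nRT/P = 29.82 × 0.08206 × 393.15 / 0.881 = 1092 L

1090 L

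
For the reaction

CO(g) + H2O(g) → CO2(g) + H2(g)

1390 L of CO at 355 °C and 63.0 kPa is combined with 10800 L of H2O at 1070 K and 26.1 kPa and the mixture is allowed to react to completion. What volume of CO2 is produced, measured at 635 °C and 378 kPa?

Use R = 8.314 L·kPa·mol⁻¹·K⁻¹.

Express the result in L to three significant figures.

n(CO) = PV/RT = (63.0 × 1390) / (8.314 × 628.15) = 16.77 mol
n(H2O) = PV/RT = (26.1 × 10800) / (8.314 × 1070) = 31.69 mol
For 16.77 mol CO, stoichiometry requires (1/1) × 16.77 = 16.77 mol H2O; 31.69 mol is available, so CO is limiting.
n(CO2) = (1/1) × 16.77 = 16.77 mol
V(CO2) = nRT/P = 16.77 × 8.314 × 908.15 / 378 = 335.0 L

335 L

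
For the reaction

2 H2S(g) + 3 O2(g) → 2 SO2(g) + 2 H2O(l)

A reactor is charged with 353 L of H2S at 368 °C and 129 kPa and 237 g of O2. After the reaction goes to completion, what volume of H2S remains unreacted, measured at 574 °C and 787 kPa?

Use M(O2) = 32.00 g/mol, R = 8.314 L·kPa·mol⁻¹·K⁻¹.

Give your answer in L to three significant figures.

32.3 L

n(H2S) = PV/RT = (129 × 353) / (8.314 × 641.15) = 8.543 mol
n(O2) = 237 / 32.00 = 7.406 mol
For 8.543 mol H2S, stoichiometry requires (3/2) × 8.543 = 12.81 mol O2; 7.406 mol is available, so O2 is limiting.
n(H2S) consumed = (2/3) × 7.406 = 4.937 mol; remaining = 8.543 − 4.937 = 3.606 mol
V(H2S) = nRT/P = 3.606 × 8.314 × 847.15 / 787 = 32.27 L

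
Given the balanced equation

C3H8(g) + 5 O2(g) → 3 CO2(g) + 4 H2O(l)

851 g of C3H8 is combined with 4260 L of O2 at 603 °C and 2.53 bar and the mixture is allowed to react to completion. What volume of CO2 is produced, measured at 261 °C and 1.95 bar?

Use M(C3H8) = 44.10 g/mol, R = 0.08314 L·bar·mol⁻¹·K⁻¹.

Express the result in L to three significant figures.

1320 L

n(C3H8) = 851 / 44.10 = 19.30 mol
n(O2) = PV/RT = (2.53 × 4260) / (0.08314 × 876.15) = 148.0 mol
For 19.30 mol C3H8, stoichiometry requires (5/1) × 19.30 = 96.50 mol O2; 148.0 mol is available, so C3H8 is limiting.
n(CO2) = (3/1) × 19.30 = 57.90 mol
V(CO2) = nRT/P = 57.90 × 0.08314 × 534.15 / 1.95 = 1319 L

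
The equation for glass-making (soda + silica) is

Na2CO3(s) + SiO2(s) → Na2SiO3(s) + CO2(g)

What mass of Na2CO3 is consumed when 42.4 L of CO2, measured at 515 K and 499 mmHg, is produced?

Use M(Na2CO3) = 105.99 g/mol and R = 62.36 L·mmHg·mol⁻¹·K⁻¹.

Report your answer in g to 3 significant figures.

69.8 g

n(CO2) = PV/RT = (499 × 42.4) / (62.36 × 515) = 0.6588 mol
n(Na2CO3) = (1/1) × 0.6588 = 0.6588 mol
m(Na2CO3) = 0.6588 × 105.99 = 69.83 g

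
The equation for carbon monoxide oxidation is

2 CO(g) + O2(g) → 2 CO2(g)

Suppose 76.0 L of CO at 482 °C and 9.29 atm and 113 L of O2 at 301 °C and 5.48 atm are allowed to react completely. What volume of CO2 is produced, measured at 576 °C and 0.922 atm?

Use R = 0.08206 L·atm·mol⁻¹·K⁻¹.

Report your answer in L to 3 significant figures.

n(CO) = PV/RT = (9.29 × 76.0) / (0.08206 × 755.15) = 11.39 mol
n(O2) = PV/RT = (5.48 × 113) / (0.08206 × 574.15) = 13.14 mol
For 11.39 mol CO, stoichiometry requires (1/2) × 11.39 = 5.695 mol O2; 13.14 mol is available, so CO is limiting.
n(CO2) = (2/2) × 11.39 = 11.39 mol
V(CO2) = nRT/P = 11.39 × 0.08206 × 849.15 / 0.922 = 860.8 L

861 L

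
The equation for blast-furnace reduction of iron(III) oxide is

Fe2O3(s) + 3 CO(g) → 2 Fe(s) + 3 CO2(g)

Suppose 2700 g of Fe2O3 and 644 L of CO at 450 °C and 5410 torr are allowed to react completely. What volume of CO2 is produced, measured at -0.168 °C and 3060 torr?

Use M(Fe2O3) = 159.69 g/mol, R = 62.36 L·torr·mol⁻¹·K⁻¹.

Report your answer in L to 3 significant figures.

282 L

n(Fe2O3) = 2700 / 159.69 = 16.91 mol
n(CO) = PV/RT = (5410 × 644) / (62.36 × 723.15) = 77.26 mol
For 16.91 mol Fe2O3, stoichiometry requires (3/1) × 16.91 = 50.73 mol CO; 77.26 mol is available, so Fe2O3 is limiting.
n(CO2) = (3/1) × 16.91 = 50.73 mol
V(CO2) = nRT/P = 50.73 × 62.36 × 272.982 / 3060 = 282.2 L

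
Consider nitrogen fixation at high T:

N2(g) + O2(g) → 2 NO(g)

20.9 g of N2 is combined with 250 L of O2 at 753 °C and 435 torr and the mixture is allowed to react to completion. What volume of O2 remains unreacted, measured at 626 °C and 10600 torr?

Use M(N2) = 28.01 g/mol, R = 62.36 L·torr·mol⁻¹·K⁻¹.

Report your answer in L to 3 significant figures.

5.04 L

n(N2) = 20.9 / 28.01 = 0.7462 mol
n(O2) = PV/RT = (435 × 250) / (62.36 × 1026.15) = 1.699 mol
For 0.7462 mol N2, stoichiometry requires (1/1) × 0.7462 = 0.7462 mol O2; 1.699 mol is available, so N2 is limiting.
n(O2) consumed = (1/1) × 0.7462 = 0.7462 mol; remaining = 1.699 − 0.7462 = 0.9528 mol
V(O2) = nRT/P = 0.9528 × 62.36 × 899.15 / 10600 = 5.040 L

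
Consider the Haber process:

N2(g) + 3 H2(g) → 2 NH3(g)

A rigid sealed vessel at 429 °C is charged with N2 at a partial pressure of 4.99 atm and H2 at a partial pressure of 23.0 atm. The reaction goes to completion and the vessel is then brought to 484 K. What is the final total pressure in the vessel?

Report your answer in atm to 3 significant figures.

12.4 atm

With V and T fixed, P_i ∝ n_i, so the mole ratios apply directly to partial pressures at 429 °C.
P(H2) required for 4.99 atm of N2 = (3/1) × 4.99 = 14.97 atm; available 23.0 atm, so N2 is limiting.
P(H2) remaining = 23.0 − (3/1) × 4.99 = 8.030 atm
P(gaseous products) = (2)/1 × 4.99 = 9.980 atm
P_total at 429 °C = 8.030 + 9.980 = 18.01 atm
Scaling to 484 K: P = 18.01 × 484/702.15 = 12.41 atm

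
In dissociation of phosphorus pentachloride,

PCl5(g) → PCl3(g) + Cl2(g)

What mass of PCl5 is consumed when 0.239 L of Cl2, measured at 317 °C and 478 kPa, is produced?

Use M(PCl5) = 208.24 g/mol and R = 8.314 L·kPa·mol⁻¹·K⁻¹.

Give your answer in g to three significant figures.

n(Cl2) = PV/RT = (478 × 0.239) / (8.314 × 590.15) = 0.02328 mol
n(PCl5) = (1/1) × 0.02328 = 0.02328 mol
m(PCl5) = 0.02328 × 208.24 = 4.848 g

4.85 g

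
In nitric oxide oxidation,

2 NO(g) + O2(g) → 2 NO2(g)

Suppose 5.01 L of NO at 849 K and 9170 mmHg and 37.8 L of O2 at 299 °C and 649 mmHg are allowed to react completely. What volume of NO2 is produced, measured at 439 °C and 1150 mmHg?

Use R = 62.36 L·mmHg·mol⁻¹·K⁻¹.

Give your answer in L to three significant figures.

33.5 L

n(NO) = PV/RT = (9170 × 5.01) / (62.36 × 849) = 0.8677 mol
n(O2) = PV/RT = (649 × 37.8) / (62.36 × 572.15) = 0.6876 mol
For 0.8677 mol NO, stoichiometry requires (1/2) × 0.8677 = 0.4339 mol O2; 0.6876 mol is available, so NO is limiting.
n(NO2) = (2/2) × 0.8677 = 0.8677 mol
V(NO2) = nRT/P = 0.8677 × 62.36 × 712.15 / 1150 = 33.51 L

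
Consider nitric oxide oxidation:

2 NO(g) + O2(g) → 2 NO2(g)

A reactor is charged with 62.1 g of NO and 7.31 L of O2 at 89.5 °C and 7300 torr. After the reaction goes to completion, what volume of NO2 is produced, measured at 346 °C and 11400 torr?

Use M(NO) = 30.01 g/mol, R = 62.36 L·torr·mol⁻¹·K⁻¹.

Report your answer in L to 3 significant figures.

7.01 L

n(NO) = 62.1 / 30.01 = 2.069 mol
n(O2) = PV/RT = (7300 × 7.31) / (62.36 × 362.65) = 2.360 mol
For 2.069 mol NO, stoichiometry requires (1/2) × 2.069 = 1.034 mol O2; 2.360 mol is available, so NO is limiting.
n(NO2) = (2/2) × 2.069 = 2.069 mol
V(NO2) = nRT/P = 2.069 × 62.36 × 619.15 / 11400 = 7.007 L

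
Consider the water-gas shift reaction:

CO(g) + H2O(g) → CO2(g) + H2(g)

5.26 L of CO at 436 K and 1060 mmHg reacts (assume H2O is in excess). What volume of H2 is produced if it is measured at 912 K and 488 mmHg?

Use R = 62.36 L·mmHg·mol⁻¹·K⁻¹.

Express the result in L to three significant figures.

23.9 L

n(CO) = PV/RT = (1060 × 5.26) / (62.36 × 436) = 0.2051 mol
n(H2) = (1/1) × 0.2051 = 0.2051 mol
V = nRT/P = 0.2051 × 62.36 × 912 / 488 = 23.90 L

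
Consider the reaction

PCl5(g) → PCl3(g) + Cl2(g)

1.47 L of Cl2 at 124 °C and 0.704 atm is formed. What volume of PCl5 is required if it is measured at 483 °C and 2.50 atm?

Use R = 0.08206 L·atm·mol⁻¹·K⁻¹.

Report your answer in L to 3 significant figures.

n(Cl2) = PV/RT = (0.704 × 1.47) / (0.08206 × 397.15) = 0.03175 mol
n(PCl5) = (1/1) × 0.03175 = 0.03175 mol
V = nRT/P = 0.03175 × 0.08206 × 756.15 / 2.50 = 0.7880 L

0.788 L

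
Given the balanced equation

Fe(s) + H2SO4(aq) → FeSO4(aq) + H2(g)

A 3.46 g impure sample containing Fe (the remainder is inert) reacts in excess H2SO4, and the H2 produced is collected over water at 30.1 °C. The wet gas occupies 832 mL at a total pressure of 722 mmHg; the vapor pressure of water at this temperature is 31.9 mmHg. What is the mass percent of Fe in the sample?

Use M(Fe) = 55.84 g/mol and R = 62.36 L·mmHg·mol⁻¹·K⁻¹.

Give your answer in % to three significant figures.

P(H2) = 722 − 31.9 = 690.1 mmHg
n(H2) = PV/RT = (690.1 × 0.8320) / (62.36 × 303.25) = 0.03036 mol
n(Fe) = (1/1) × 0.03036 = 0.03036 mol
m(Fe) = 0.03036 × 55.84 = 1.695 g
%Fe = 1.695 / 3.46 × 100 = 48.99%

49.0 %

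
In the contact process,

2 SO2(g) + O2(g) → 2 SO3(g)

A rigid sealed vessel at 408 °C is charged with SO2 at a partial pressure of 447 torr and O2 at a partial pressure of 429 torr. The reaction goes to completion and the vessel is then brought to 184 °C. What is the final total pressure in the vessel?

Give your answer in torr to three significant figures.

At constant V, partial pressures at 408 °C are proportional to moles, so apply stoichiometry directly to pressures.
P(O2) required for 447 torr of SO2 = (1/2) × 447 = 223.5 torr; available 429 torr, so SO2 is limiting.
P(O2) remaining = 429 − (1/2) × 447 = 205.5 torr
P(gaseous products) = (2)/2 × 447 = 447.0 torr
P_total at 408 °C = 205.5 + 447.0 = 652.5 torr
Scaling to 184 °C: P = 652.5 × 457.15/681.15 = 437.9 torr

438 torr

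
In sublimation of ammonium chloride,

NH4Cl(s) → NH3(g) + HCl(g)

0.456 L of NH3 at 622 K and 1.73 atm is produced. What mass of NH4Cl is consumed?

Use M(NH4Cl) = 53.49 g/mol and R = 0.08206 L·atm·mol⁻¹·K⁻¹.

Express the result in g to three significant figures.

n(NH3) = PV/RT = (1.73 × 0.456) / (0.08206 × 622) = 0.01546 mol
n(NH4Cl) = (1/1) × 0.01546 = 0.01546 mol
m(NH4Cl) = 0.01546 × 53.49 = 0.8270 g

0.827 g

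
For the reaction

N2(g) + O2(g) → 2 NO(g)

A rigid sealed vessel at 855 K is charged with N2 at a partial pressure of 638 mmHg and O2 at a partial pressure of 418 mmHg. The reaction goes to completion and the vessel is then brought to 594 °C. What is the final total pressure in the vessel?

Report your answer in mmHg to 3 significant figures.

With V and T fixed, P_i ∝ n_i, so the mole ratios apply directly to partial pressures at 855 K.
P(O2) required for 638 mmHg of N2 = (1/1) × 638 = 638.0 mmHg; available 418 mmHg, so O2 is limiting.
P(N2) remaining = 638 − (1/1) × 418 = 220.0 mmHg
P(gaseous products) = (2)/1 × 418 = 836.0 mmHg
P_total at 855 K = 220.0 + 836.0 = 1056 mmHg
Scaling to 594 °C: P = 1056 × 867.15/855 = 1071 mmHg

1070 mmHg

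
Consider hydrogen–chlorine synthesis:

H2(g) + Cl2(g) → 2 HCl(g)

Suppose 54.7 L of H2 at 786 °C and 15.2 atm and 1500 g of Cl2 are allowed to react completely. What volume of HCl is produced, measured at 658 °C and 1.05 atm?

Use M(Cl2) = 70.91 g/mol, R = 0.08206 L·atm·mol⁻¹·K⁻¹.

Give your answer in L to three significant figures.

1390 L

n(H2) = PV/RT = (15.2 × 54.7) / (0.08206 × 1059.15) = 9.566 mol
n(Cl2) = 1500 / 70.91 = 21.15 mol
For 9.566 mol H2, stoichiometry requires (1/1) × 9.566 = 9.566 mol Cl2; 21.15 mol is available, so H2 is limiting.
n(HCl) = (2/1) × 9.566 = 19.13 mol
V(HCl) = nRT/P = 19.13 × 0.08206 × 931.15 / 1.05 = 1392 L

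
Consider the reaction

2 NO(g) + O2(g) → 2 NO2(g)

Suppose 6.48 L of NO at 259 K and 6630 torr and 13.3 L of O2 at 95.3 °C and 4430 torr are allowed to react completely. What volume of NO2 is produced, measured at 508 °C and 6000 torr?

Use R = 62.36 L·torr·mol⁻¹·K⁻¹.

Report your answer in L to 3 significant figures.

21.6 L

n(NO) = PV/RT = (6630 × 6.48) / (62.36 × 259) = 2.660 mol
n(O2) = PV/RT = (4430 × 13.3) / (62.36 × 368.45) = 2.564 mol
For 2.660 mol NO, stoichiometry requires (1/2) × 2.660 = 1.330 mol O2; 2.564 mol is available, so NO is limiting.
n(NO2) = (2/2) × 2.660 = 2.660 mol
V(NO2) = nRT/P = 2.660 × 62.36 × 781.15 / 6000 = 21.60 L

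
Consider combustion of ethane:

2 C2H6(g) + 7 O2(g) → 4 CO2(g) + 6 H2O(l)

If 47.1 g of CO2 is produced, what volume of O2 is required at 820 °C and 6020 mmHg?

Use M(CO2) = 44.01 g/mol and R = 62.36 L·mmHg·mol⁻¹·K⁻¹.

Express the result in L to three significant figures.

n(CO2) = 47.10 / 44.01 = 1.070 mol
n(O2) = (7/4) × 1.070 = 1.873 mol
V = nRT/P = 1.873 × 62.36 × 1093.15 / 6020 = 21.21 L

21.2 L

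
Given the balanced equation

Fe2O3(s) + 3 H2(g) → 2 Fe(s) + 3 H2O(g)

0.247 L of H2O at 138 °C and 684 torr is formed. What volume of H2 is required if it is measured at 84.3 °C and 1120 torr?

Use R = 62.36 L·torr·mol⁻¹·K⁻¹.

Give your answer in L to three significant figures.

0.131 L

n(H2O) = PV/RT = (684 × 0.247) / (62.36 × 411.15) = 0.006589 mol
n(H2) = (3/3) × 0.006589 = 0.006589 mol
V = nRT/P = 0.006589 × 62.36 × 357.45 / 1120 = 0.1311 L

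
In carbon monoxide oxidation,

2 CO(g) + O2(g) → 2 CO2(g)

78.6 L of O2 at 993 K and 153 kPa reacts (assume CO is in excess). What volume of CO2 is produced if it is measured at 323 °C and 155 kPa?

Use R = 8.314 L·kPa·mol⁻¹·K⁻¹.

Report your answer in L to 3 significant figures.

n(O2) = PV/RT = (153 × 78.6) / (8.314 × 993) = 1.457 mol
n(CO2) = (2/1) × 1.457 = 2.914 mol
V = nRT/P = 2.914 × 8.314 × 596.15 / 155 = 93.18 L

93.2 L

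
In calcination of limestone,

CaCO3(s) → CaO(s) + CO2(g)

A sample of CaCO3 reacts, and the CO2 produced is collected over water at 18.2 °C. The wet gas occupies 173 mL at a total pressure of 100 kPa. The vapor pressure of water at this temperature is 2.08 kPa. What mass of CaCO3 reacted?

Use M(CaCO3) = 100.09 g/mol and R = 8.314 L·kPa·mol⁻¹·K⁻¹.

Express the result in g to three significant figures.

0.700 g

P(CO2) = 100 − 2.08 = 97.92 kPa
n(CO2) = PV/RT = (97.92 × 0.1730) / (8.314 × 291.35) = 0.006993 mol
n(CaCO3) = (1/1) × 0.006993 = 0.006993 mol
m(CaCO3) = 0.006993 × 100.09 = 0.6999 g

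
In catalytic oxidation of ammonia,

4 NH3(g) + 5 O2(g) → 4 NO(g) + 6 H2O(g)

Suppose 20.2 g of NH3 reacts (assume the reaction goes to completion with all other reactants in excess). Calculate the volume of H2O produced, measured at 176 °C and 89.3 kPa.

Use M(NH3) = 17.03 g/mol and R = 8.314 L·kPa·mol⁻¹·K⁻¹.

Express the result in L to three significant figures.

74.4 L

n(NH3) = 20.20 / 17.03 = 1.186 mol
n(H2O) = (6/4) × 1.186 = 1.779 mol
V = nRT/P = 1.779 × 8.314 × 449.15 / 89.3 = 74.39 L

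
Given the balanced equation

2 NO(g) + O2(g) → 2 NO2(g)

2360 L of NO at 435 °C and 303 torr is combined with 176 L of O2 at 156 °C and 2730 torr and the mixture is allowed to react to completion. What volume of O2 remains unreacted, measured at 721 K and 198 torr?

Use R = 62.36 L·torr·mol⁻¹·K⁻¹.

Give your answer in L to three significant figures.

n(NO) = PV/RT = (303 × 2360) / (62.36 × 708.15) = 16.19 mol
n(O2) = PV/RT = (2730 × 176) / (62.36 × 429.15) = 17.95 mol
For 16.19 mol NO, stoichiometry requires (1/2) × 16.19 = 8.095 mol O2; 17.95 mol is available, so NO is limiting.
n(O2) consumed = (1/2) × 16.19 = 8.095 mol; remaining = 17.95 − 8.095 = 9.855 mol
V(O2) = nRT/P = 9.855 × 62.36 × 721 / 198 = 2238 L

2240 L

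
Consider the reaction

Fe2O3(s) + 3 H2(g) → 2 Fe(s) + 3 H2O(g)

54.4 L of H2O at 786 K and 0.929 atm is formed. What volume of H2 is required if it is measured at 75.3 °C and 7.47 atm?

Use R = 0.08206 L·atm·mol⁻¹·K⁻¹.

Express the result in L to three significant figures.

3.00 L

n(H2O) = PV/RT = (0.929 × 54.4) / (0.08206 × 786) = 0.7835 mol
n(H2) = (3/3) × 0.7835 = 0.7835 mol
V = nRT/P = 0.7835 × 0.08206 × 348.45 / 7.47 = 2.999 L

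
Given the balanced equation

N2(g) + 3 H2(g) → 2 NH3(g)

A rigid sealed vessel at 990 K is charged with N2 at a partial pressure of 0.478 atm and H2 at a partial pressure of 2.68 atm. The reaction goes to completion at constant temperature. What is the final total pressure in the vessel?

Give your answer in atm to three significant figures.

2.20 atm

At constant V, partial pressures at 990 K are proportional to moles, so apply stoichiometry directly to pressures.
P(H2) required for 0.478 atm of N2 = (3/1) × 0.478 = 1.434 atm; available 2.68 atm, so N2 is limiting.
P(H2) remaining = 2.68 − (3/1) × 0.478 = 1.246 atm
P(gaseous products) = (2)/1 × 0.478 = 0.9560 atm
P_total at 990 K = 1.246 + 0.9560 = 2.202 atm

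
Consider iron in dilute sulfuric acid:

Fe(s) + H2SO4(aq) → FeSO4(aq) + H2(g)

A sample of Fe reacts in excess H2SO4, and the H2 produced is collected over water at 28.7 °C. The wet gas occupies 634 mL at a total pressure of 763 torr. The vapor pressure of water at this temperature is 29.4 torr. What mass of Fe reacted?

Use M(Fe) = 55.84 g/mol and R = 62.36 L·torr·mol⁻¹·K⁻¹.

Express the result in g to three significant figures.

P(H2) = 763 − 29.4 = 733.6 torr
n(H2) = PV/RT = (733.6 × 0.6340) / (62.36 × 301.85) = 0.02471 mol
n(Fe) = (1/1) × 0.02471 = 0.02471 mol
m(Fe) = 0.02471 × 55.84 = 1.380 g

1.38 g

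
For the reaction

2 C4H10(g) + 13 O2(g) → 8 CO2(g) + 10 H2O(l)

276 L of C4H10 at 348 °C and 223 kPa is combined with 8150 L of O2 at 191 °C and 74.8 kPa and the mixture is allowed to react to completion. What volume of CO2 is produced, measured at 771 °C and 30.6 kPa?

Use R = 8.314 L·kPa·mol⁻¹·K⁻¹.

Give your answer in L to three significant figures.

n(C4H10) = PV/RT = (223 × 276) / (8.314 × 621.15) = 11.92 mol
n(O2) = PV/RT = (74.8 × 8150) / (8.314 × 464.15) = 158.0 mol
For 11.92 mol C4H10, stoichiometry requires (13/2) × 11.92 = 77.48 mol O2; 158.0 mol is available, so C4H10 is limiting.
n(CO2) = (8/2) × 11.92 = 47.68 mol
V(CO2) = nRT/P = 47.68 × 8.314 × 1044.15 / 30.6 = 13530 L

13500 L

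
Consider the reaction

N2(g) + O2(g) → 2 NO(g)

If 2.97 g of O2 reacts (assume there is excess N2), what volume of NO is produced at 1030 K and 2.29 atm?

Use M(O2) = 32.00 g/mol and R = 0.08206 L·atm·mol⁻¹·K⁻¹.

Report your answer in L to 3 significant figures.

n(O2) = 2.970 / 32.00 = 0.09281 mol
n(NO) = (2/1) × 0.09281 = 0.1856 mol
V = nRT/P = 0.1856 × 0.08206 × 1030 / 2.29 = 6.850 L

6.85 L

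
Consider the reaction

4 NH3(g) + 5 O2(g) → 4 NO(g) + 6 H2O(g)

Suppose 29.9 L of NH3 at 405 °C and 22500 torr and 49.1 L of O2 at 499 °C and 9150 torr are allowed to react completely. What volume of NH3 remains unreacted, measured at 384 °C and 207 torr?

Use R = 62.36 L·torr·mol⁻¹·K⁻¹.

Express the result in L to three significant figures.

1670 L

n(NH3) = PV/RT = (22500 × 29.9) / (62.36 × 678.15) = 15.91 mol
n(O2) = PV/RT = (9150 × 49.1) / (62.36 × 772.15) = 9.330 mol
For 15.91 mol NH3, stoichiometry requires (5/4) × 15.91 = 19.89 mol O2; 9.330 mol is available, so O2 is limiting.
n(NH3) consumed = (4/5) × 9.330 = 7.464 mol; remaining = 15.91 − 7.464 = 8.446 mol
V(NH3) = nRT/P = 8.446 × 62.36 × 657.15 / 207 = 1672 L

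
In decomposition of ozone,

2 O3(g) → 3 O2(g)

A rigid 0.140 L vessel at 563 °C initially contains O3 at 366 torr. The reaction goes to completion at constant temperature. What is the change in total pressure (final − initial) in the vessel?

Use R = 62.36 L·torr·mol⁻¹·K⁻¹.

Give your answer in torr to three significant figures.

183 torr

Rigid vessel, constant T ⇒ P scales with total gas moles (2 → 3).
P_final = (3/2) × 366 = 549.0 torr; ΔP = 549.0 − 366 = 183.0 torr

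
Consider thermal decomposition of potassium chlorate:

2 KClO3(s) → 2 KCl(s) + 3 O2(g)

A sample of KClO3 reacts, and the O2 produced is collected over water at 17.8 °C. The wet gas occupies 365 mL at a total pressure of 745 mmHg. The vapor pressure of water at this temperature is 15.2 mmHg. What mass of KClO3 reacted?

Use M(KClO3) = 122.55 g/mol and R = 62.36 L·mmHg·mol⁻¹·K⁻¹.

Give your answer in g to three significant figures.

1.20 g

P(O2) = 745 − 15.2 = 729.8 mmHg
n(O2) = PV/RT = (729.8 × 0.3650) / (62.36 × 290.95) = 0.01468 mol
n(KClO3) = (2/3) × 0.01468 = 0.009787 mol
m(KClO3) = 0.009787 × 122.55 = 1.199 g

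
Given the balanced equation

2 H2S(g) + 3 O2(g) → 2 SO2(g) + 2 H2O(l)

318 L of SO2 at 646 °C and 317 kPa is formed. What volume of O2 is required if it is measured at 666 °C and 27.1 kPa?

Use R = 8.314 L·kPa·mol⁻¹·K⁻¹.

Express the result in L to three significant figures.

5700 L

n(SO2) = PV/RT = (317 × 318) / (8.314 × 919.15) = 13.19 mol
n(O2) = (3/2) × 13.19 = 19.79 mol
V = nRT/P = 19.79 × 8.314 × 939.15 / 27.1 = 5702 L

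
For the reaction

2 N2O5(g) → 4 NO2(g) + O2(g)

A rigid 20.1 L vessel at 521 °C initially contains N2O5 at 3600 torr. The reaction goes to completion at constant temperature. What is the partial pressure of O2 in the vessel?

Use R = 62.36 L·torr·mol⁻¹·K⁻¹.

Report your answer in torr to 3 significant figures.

1800 torr

n(N2O5)₀ = PV/RT = (3600 × 20.1) / (62.36 × 794.15) = 1.461 mol
n(O2) = (1/2) × 1.461 = 0.7305 mol
P(O2) = nRT/V = 0.7305 × 62.36 × 794.15 / 20.1 = 1800 torr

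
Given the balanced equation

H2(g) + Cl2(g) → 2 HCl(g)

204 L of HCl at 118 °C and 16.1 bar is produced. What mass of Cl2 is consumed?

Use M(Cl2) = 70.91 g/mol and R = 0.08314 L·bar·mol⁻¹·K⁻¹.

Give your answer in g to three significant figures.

3580 g

n(HCl) = PV/RT = (16.1 × 204) / (0.08314 × 391.15) = 101.0 mol
n(Cl2) = (1/2) × 101.0 = 50.50 mol
m(Cl2) = 50.50 × 70.91 = 3581 g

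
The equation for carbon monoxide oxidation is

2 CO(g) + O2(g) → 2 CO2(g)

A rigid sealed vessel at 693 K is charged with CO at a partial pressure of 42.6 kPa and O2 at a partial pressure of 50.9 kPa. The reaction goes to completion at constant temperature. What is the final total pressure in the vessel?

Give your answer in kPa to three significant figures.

72.2 kPa

Because the vessel is rigid and T is held at 693 K, work the stoichiometry in partial pressures (P_i = n_iRT/V).
P(O2) required for 42.6 kPa of CO = (1/2) × 42.6 = 21.30 kPa; available 50.9 kPa, so CO is limiting.
P(O2) remaining = 50.9 − (1/2) × 42.6 = 29.60 kPa
P(gaseous products) = (2)/2 × 42.6 = 42.60 kPa
P_total at 693 K = 29.60 + 42.60 = 72.20 kPa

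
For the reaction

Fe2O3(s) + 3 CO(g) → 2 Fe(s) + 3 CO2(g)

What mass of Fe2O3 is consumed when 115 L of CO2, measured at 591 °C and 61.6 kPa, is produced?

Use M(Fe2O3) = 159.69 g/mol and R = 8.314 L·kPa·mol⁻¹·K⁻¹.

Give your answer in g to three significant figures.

52.5 g

n(CO2) = PV/RT = (61.6 × 115) / (8.314 × 864.15) = 0.9860 mol
n(Fe2O3) = (1/3) × 0.9860 = 0.3287 mol
m(Fe2O3) = 0.3287 × 159.69 = 52.49 g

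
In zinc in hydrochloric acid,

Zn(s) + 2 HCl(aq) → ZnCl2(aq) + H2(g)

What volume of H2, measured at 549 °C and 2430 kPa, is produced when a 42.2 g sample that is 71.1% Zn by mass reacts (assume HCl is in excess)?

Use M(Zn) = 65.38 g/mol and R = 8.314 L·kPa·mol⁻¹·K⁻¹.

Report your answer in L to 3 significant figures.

mass of Zn = 42.2 × 71.1/100 = 30.00 g
n(Zn) = 30.00 / 65.38 = 0.4589 mol
n(H2) = (1/1) × 0.4589 = 0.4589 mol
V = nRT/P = 0.4589 × 8.314 × 822.15 / 2430 = 1.291 L

1.29 L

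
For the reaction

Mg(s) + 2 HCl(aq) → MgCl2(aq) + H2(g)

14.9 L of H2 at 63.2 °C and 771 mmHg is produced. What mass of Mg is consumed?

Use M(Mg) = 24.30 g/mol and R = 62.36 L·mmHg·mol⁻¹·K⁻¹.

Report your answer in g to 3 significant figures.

n(H2) = PV/RT = (771 × 14.9) / (62.36 × 336.35) = 0.5477 mol
n(Mg) = (1/1) × 0.5477 = 0.5477 mol
m(Mg) = 0.5477 × 24.30 = 13.31 g

13.3 g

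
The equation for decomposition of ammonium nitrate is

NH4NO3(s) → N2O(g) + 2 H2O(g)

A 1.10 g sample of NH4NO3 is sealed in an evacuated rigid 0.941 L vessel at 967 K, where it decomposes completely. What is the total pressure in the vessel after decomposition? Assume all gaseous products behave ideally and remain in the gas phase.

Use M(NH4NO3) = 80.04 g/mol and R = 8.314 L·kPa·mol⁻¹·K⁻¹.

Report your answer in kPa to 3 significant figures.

n(NH4NO3) = 1.10 / 80.04 = 0.01374 mol
n(gas produced) = (3/1) × 0.01374 = 0.04122 mol
P = nRT/V = 0.04122 × 8.314 × 967 / 0.941 = 352.2 kPa

352 kPa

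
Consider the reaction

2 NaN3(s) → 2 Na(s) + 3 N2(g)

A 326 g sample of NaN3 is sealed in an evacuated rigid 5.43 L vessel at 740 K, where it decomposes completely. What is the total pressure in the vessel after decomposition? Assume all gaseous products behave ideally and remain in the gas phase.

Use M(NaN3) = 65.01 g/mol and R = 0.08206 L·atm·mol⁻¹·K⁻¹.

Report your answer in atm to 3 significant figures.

n(NaN3) = 326 / 65.01 = 5.015 mol
n(gas produced) = (3/2) × 5.015 = 7.522 mol
P = nRT/V = 7.522 × 0.08206 × 740 / 5.43 = 84.12 atm

84.1 atm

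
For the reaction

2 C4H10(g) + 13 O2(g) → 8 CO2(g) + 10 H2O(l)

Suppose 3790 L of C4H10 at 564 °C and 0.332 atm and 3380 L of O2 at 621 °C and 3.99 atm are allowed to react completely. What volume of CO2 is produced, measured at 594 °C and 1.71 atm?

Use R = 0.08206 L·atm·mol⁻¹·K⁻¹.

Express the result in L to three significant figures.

3050 L

n(C4H10) = PV/RT = (0.332 × 3790) / (0.08206 × 837.15) = 18.32 mol
n(O2) = PV/RT = (3.99 × 3380) / (0.08206 × 894.15) = 183.8 mol
For 18.32 mol C4H10, stoichiometry requires (13/2) × 18.32 = 119.1 mol O2; 183.8 mol is available, so C4H10 is limiting.
n(CO2) = (8/2) × 18.32 = 73.28 mol
V(CO2) = nRT/P = 73.28 × 0.08206 × 867.15 / 1.71 = 3049 L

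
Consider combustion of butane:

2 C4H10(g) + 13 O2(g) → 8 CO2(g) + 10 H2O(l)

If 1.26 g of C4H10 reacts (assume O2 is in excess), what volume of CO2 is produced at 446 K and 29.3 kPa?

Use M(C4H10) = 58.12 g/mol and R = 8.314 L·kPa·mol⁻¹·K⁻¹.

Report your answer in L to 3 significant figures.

11.0 L

n(C4H10) = 1.260 / 58.12 = 0.02168 mol
n(CO2) = (8/2) × 0.02168 = 0.08672 mol
V = nRT/P = 0.08672 × 8.314 × 446 / 29.3 = 10.97 L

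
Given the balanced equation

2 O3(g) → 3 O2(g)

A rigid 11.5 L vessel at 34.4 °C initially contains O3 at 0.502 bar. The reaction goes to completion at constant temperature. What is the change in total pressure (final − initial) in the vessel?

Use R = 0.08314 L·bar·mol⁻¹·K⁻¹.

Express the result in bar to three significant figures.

0.251 bar

At constant T and V, P ∝ n(gas): 2 mol gas → 3 mol gas.
P_final = (3/2) × 0.502 = 0.7530 bar; ΔP = 0.7530 − 0.502 = 0.2510 bar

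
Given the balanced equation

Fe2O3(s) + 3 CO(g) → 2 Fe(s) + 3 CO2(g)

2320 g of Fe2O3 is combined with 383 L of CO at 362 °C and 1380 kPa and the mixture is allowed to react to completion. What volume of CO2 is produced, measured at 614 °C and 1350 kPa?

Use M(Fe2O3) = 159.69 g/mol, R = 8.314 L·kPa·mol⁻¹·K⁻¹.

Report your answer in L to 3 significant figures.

238 L

n(Fe2O3) = 2320 / 159.69 = 14.53 mol
n(CO) = PV/RT = (1380 × 383) / (8.314 × 635.15) = 100.1 mol
For 14.53 mol Fe2O3, stoichiometry requires (3/1) × 14.53 = 43.59 mol CO; 100.1 mol is available, so Fe2O3 is limiting.
n(CO2) = (3/1) × 14.53 = 43.59 mol
V(CO2) = nRT/P = 43.59 × 8.314 × 887.15 / 1350 = 238.2 L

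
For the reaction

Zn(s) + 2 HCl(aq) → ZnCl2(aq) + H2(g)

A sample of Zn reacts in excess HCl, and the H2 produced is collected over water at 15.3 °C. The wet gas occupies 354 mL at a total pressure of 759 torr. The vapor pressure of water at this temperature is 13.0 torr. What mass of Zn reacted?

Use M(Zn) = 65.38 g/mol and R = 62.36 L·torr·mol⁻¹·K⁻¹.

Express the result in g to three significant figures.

0.960 g

P(H2) = 759 − 13.0 = 746.0 torr
n(H2) = PV/RT = (746.0 × 0.3540) / (62.36 × 288.45) = 0.01468 mol
n(Zn) = (1/1) × 0.01468 = 0.01468 mol
m(Zn) = 0.01468 × 65.38 = 0.9598 g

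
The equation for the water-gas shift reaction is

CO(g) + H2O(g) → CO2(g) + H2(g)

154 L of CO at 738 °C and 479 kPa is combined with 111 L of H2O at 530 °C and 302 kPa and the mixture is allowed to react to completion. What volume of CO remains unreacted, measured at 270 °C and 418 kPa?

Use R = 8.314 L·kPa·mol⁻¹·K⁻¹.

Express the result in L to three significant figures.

40.6 L

n(CO) = PV/RT = (479 × 154) / (8.314 × 1011.15) = 8.775 mol
n(H2O) = PV/RT = (302 × 111) / (8.314 × 803.15) = 5.020 mol
For 8.775 mol CO, stoichiometry requires (1/1) × 8.775 = 8.775 mol H2O; 5.020 mol is available, so H2O is limiting.
n(CO) consumed = (1/1) × 5.020 = 5.020 mol; remaining = 8.775 − 5.020 = 3.755 mol
V(CO) = nRT/P = 3.755 × 8.314 × 543.15 / 418 = 40.57 L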